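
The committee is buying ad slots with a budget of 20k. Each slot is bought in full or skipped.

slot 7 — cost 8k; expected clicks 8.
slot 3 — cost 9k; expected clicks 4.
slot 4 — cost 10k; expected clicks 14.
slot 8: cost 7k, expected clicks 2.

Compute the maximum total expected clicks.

This is an integer program with binary decision variables.
Take slot 7 and slot 4: cost 8 + 10 = 18 ≤ 20, expected clicks 8 + 14 = 22.
No other feasible combination does better.

22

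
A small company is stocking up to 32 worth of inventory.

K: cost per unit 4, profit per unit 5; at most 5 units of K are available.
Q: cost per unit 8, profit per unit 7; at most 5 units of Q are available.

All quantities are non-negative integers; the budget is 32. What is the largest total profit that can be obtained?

K has the best ratio (5/4); taking only K gives at most 5×5 = 25 (stopped by the supply cap of 5).
Mixing does better — 4×K and 2×Q: cost 32 ≤ 32, profit 4·5 + 2·7 = 34.

34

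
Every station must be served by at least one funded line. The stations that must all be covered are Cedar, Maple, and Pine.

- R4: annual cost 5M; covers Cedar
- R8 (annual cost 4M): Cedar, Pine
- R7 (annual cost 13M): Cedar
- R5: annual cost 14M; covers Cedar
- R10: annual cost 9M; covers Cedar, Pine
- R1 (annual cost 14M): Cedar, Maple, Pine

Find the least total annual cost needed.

14

The greedy cost-per-new-station heuristic would pick R8 and R1 for 18, but a cheaper cover exists.
R1 alone covers Cedar, Maple, Pine — every station.
Total annual cost: 14.
No cover costs less than 14.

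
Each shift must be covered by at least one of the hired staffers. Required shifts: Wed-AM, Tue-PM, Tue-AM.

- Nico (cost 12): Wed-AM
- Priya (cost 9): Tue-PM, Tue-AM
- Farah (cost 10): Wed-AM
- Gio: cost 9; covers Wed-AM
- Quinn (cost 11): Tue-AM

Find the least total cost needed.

This is an integer covering problem.
Choose Priya and Gio: together they cover Wed-AM, Tue-PM, Tue-AM — every shift.
Total cost: 9 + 9 = 18.
No cover costs less than 18.

18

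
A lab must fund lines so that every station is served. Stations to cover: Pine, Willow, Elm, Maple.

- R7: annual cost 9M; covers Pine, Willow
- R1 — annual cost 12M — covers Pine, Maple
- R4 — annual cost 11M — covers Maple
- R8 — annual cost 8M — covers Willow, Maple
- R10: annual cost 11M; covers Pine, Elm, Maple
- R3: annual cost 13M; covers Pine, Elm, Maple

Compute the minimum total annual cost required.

19

Choose R8 and R10: together they cover Pine, Willow, Elm, Maple — every station.
Total annual cost: 8 + 11 = 19.
No cover costs less than 19.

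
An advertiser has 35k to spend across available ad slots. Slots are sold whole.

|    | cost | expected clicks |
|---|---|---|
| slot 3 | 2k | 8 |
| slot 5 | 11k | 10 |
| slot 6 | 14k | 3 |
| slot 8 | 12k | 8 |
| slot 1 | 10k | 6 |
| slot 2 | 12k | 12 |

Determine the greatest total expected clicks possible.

Allowing fractional choices, the relaxed optimum would be about 36.7, but ad slots are indivisible.
slot 3 + slot 5 + slot 1 + slot 2: cost 2 + 11 + 10 + 12 = 35 ≤ 35, expected clicks 8 + 10 + 6 + 12 = 36.
slot 3 + slot 5 + slot 8 + slot 1: cost 2 + 11 + 12 + 10 = 35 ≤ 35, expected clicks 8 + 10 + 8 + 6 = 32.
Best is slot 3, slot 5, slot 1, and slot 2 with total expected clicks 36.

36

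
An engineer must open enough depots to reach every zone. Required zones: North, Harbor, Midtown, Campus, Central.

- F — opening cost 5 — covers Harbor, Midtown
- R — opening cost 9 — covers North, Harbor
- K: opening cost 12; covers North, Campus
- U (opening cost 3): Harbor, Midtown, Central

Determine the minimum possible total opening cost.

Choose K and U: together they cover North, Harbor, Midtown, Campus, Central — every zone.
Total opening cost: 12 + 3 = 15.
No cover costs less than 15.

15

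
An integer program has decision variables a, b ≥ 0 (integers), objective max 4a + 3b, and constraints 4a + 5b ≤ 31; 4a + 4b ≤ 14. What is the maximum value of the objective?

12

(a,b)=(3,0) is feasible, giving 12.
(a,b)=(2,1) is feasible, giving 11.
(a,b)=(2,0) is feasible, giving 8.
The best lattice point is (3,0), giving 12.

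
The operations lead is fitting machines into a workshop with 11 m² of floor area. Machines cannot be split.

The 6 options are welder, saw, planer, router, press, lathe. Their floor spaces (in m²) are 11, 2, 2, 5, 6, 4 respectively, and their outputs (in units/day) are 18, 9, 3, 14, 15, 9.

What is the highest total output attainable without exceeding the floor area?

Allowing fractional choices, the relaxed optimum would be about 33.0, but machines are indivisible.
router + press: floor space 5 + 6 = 11 ≤ 11, output 14 + 15 = 29.
saw + router + lathe: floor space 2 + 5 + 4 = 11 ≤ 11, output 9 + 14 + 9 = 32.
saw + planer + press: floor space 2 + 2 + 6 = 10 ≤ 11, output 9 + 3 + 15 = 27.
Best is saw, router, and lathe with total output 32.

32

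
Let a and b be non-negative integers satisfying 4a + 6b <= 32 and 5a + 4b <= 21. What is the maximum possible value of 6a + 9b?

45

The continuous relaxation peaks at (0, 5.25) with value 47.25; rounding to a feasible lattice point costs some objective.
(a,b)=(0,5): 4·0+6·5=30≤32, 5·0+4·5=20≤21, objective 45.
(a,b)=(1,4): 4·1+6·4=28≤32, 5·1+4·4=21≤21, objective 42.
(a,b)=(0,4): 4·0+6·4=24≤32, 5·0+4·4=16≤21, objective 36.
The best lattice point is (0,5), giving 45.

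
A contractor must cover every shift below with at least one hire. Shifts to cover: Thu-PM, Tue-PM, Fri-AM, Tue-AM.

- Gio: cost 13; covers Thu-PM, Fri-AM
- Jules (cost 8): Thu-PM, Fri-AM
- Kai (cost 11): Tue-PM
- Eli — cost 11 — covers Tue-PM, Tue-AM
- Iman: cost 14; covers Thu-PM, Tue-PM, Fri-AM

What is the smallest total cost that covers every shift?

19

Choose Jules and Eli: together they cover Thu-PM, Tue-PM, Fri-AM, Tue-AM — every shift.
Total cost: 8 + 11 = 19.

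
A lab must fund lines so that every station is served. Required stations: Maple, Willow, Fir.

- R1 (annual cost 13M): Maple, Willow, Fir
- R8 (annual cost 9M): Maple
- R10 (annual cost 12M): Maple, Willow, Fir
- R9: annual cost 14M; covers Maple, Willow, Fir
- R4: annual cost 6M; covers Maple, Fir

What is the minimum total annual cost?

This is a weighted set-cover instance.
The greedy cost-per-new-station heuristic would pick R4 and R10 for 18, but a cheaper cover exists.
R10 alone covers Maple, Willow, Fir — every station.
Total annual cost: 12.
No cover costs less than 12.

12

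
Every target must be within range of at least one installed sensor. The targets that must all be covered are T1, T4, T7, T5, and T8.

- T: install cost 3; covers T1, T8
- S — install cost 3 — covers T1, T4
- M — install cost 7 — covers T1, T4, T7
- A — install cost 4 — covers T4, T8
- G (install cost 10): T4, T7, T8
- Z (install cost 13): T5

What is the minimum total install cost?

The greedy cost-per-new-target heuristic would pick T, S, M, and Z for 26, but a cheaper cover exists.
Choose T, M, and Z: together they cover T1, T4, T7, T5, T8 — every target.
Total install cost: 3 + 7 + 13 = 23.
No cover costs less than 23.

23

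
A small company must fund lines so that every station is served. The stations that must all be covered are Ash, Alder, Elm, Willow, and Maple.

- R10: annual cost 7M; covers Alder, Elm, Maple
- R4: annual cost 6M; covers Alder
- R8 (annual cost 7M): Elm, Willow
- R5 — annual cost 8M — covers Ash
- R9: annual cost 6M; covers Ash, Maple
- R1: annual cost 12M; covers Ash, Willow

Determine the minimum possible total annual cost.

19

This is a weighted set-cover instance.
The greedy cost-per-new-station heuristic would pick R10, R9, and R8 for 20, but a cheaper cover exists.
Choose R4, R8, and R9: together they cover Ash, Alder, Elm, Willow, Maple — every station.
Total annual cost: 6 + 7 + 6 = 19.
No cover costs less than 19.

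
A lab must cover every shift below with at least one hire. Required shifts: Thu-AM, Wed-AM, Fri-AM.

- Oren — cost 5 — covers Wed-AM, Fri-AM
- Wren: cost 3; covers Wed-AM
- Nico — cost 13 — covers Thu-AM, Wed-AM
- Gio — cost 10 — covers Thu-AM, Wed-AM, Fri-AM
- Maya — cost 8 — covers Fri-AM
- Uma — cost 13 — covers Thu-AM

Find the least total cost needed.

The greedy cost-per-new-shift heuristic would pick Oren and Gio for 15, but a cheaper cover exists.
Gio alone covers Thu-AM, Wed-AM, Fri-AM — every shift.
Total cost: 10.
No cover costs less than 10.

10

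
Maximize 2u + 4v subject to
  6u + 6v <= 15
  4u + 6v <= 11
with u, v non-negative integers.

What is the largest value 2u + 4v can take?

6

The continuous relaxation peaks at (0, 1.83) with value 7.33; rounding to a feasible lattice point costs some objective.
(u,v)=(1,1) is feasible, giving 6.
(u,v)=(0,1) is feasible, giving 4.
(u,v)=(2,0) is feasible, giving 4.
Maximum is 6 at (u,v)=(1,1).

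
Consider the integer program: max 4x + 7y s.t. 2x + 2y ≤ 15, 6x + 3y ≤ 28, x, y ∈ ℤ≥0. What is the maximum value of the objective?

49

(x,y)=(0,7): 2·0+2·7=14≤15, 6·0+3·7=21≤28, objective 49.
(x,y)=(1,6): 2·1+2·6=14≤15, 6·1+3·6=24≤28, objective 46.
No feasible integer point exceeds 49.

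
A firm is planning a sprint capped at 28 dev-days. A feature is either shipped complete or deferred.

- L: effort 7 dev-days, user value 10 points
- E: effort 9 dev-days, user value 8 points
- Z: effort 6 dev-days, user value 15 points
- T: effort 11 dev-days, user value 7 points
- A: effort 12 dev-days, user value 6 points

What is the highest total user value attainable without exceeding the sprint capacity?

33

Allowing fractional choices, the relaxed optimum would be about 36.8, but features are indivisible.
L + Z + A: effort 7 + 6 + 12 = 25 ≤ 28, user value 10 + 15 + 6 = 31.
L + E + Z: effort 7 + 9 + 6 = 22 ≤ 28, user value 10 + 8 + 15 = 33.
L + Z + T: effort 7 + 6 + 11 = 24 ≤ 28, user value 10 + 15 + 7 = 32.
Best is L, E, and Z with total user value 33.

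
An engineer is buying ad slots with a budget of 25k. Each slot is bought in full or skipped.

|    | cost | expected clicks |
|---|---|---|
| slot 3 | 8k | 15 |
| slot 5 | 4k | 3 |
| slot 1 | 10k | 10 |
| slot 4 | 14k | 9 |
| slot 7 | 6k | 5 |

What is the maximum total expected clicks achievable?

This is a 0-1 knapsack instance.
Take slot 3, slot 1, and slot 7: cost 8 + 10 + 6 = 24 ≤ 25, expected clicks 15 + 10 + 5 = 30.
No other feasible combination does better.

30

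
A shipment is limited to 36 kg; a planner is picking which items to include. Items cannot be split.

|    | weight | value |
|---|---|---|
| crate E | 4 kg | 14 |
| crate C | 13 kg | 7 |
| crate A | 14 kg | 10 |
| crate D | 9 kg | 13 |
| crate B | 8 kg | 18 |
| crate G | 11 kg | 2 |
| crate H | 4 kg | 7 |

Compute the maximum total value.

Allowing fractional choices, the relaxed optimum would be about 59.9, but items are indivisible.
crate E + crate D + crate B + crate G + crate H: weight 4 + 9 + 8 + 11 + 4 = 36 ≤ 36, value 14 + 13 + 18 + 2 + 7 = 54.
crate E + crate A + crate D + crate B: weight 4 + 14 + 9 + 8 = 35 ≤ 36, value 14 + 10 + 13 + 18 = 55.
Best is crate E, crate A, crate D, and crate B with total value 55.

55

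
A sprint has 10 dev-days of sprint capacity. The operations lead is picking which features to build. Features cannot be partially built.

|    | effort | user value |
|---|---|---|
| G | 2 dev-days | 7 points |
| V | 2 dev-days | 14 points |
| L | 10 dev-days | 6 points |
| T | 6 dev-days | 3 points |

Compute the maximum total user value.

24

Allowing fractional choices, the relaxed optimum would be about 24.6, but features are indivisible.
G + V + T: effort 2 + 2 + 6 = 10 ≤ 10, user value 7 + 14 + 3 = 24.
G + V: effort 2 + 2 = 4 ≤ 10, user value 7 + 14 = 21.
Best is G, V, and T with total user value 24.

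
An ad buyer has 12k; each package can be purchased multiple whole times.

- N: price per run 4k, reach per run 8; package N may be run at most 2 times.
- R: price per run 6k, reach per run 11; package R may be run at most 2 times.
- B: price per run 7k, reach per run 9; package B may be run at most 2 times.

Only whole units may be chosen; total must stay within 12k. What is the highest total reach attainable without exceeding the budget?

22

1×N and 1×R: price 10 ≤ 12, reach 1·8 + 1·11 = 19.
2×R: price 12 ≤ 12, reach 2·11 = 22.
Best is 22.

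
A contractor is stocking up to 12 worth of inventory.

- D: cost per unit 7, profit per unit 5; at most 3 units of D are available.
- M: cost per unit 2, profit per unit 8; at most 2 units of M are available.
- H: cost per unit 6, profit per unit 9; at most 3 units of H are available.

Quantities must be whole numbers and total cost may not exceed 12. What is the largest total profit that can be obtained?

M has the best ratio (8/2); taking only M gives at most 2×8 = 16 (stopped by the supply cap of 2).
Mixing does better — 2×M and 1×H: cost 10 ≤ 12, profit 2·8 + 1·9 = 25.

25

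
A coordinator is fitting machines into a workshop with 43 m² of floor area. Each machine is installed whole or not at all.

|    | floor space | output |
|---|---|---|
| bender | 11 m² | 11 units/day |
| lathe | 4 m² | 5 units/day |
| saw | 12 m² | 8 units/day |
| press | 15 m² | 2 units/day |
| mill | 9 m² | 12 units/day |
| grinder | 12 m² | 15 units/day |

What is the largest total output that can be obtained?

This is an integer program with binary decision variables.
Allowing fractional choices, the relaxed optimum would be about 47.7, but machines are indivisible.
bender + lathe + mill + grinder: floor space 11 + 4 + 9 + 12 = 36 ≤ 43, output 11 + 5 + 12 + 15 = 43.
lathe + saw + mill + grinder: floor space 4 + 12 + 9 + 12 = 37 ≤ 43, output 5 + 8 + 12 + 15 = 40.
bender + lathe + saw + grinder: floor space 11 + 4 + 12 + 12 = 39 ≤ 43, output 11 + 5 + 8 + 15 = 39.
Best is bender, lathe, mill, and grinder with total output 43.

43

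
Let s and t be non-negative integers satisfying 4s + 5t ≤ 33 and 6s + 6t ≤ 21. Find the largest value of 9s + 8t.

27

The continuous relaxation peaks at (3.5, 0) with value 31.50; rounding to a feasible lattice point costs some objective.
(s,t)=(3,0) is feasible, giving 27.
(s,t)=(2,1) is feasible, giving 26.
(s,t)=(2,0) is feasible, giving 18.
Maximum is 27 at (s,t)=(3,0).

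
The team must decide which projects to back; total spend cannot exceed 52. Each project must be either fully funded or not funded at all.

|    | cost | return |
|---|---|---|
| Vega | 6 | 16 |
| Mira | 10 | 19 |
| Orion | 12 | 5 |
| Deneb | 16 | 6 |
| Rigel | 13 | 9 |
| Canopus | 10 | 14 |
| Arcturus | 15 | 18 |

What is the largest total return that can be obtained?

Allowing fractional choices, the relaxed optimum would be about 74.6, but projects are indivisible.
Vega + Mira + Rigel + Arcturus: cost 6 + 10 + 13 + 15 = 44 ≤ 52, return 16 + 19 + 9 + 18 = 62.
Vega + Mira + Canopus + Arcturus: cost 6 + 10 + 10 + 15 = 41 ≤ 52, return 16 + 19 + 14 + 18 = 67.
Vega + Mira + Orion + Rigel + Canopus: cost 6 + 10 + 12 + 13 + 10 = 51 ≤ 52, return 16 + 19 + 5 + 9 + 14 = 63.
Best is Vega, Mira, Canopus, and Arcturus with total return 67.

67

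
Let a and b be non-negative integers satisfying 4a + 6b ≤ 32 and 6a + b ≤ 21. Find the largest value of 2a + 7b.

35

(a,b)=(0,5): 4·0+6·5=30≤32, 6·0+1·5=5≤21, objective 35.
(a,b)=(1,4): 4·1+6·4=28≤32, 6·1+1·4=10≤21, objective 30.
(a,b)=(0,4): 4·0+6·4=24≤32, 6·0+1·4=4≤21, objective 28.
Maximum is 35 at (a,b)=(0,5).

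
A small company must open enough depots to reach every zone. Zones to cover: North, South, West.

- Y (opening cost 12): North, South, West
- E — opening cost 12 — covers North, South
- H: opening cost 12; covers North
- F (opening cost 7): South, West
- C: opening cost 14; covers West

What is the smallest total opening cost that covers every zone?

Y alone covers North, South, West — every zone.
Total opening cost: 12.

12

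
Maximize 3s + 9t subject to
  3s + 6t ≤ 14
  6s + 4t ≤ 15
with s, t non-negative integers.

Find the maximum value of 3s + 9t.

The continuous relaxation peaks at (0, 2.33) with value 21.00; rounding to a feasible lattice point costs some objective.
(s,t)=(0,2) is feasible, giving 18.
(s,t)=(1,1) is feasible, giving 12.
(s,t)=(0,1) is feasible, giving 9.
Maximum is 18 at (s,t)=(0,2).

18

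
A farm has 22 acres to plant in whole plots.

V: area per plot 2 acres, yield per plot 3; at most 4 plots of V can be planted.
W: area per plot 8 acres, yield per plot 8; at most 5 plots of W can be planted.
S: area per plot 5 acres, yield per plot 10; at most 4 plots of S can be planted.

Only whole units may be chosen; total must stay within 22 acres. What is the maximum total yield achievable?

Take 1×V and 4×S: area 22 ≤ 22, yield 1·3 + 4·10 = 43.
S has the best ratio (10/5) and is taken to its limit of 4; remaining capacity is filled optimally with the others.

43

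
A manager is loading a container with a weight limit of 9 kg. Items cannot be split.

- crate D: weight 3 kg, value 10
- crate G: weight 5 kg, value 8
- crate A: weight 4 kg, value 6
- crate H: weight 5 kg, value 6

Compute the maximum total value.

crate D + crate A: weight 3 + 4 = 7 ≤ 9, value 10 + 6 = 16.
crate D + crate G: weight 3 + 5 = 8 ≤ 9, value 10 + 8 = 18.
crate D + crate H: weight 3 + 5 = 8 ≤ 9, value 10 + 6 = 16.
Best is crate D and crate G with total value 18.

18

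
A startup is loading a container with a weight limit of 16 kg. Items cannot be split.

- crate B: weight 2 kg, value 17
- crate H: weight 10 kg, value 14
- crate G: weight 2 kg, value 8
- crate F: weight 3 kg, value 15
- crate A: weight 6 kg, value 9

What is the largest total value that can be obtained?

49

crate B + crate G + crate F + crate A: weight 2 + 2 + 3 + 6 = 13 ≤ 16, value 17 + 8 + 15 + 9 = 49.
crate B + crate H + crate F: weight 2 + 10 + 3 = 15 ≤ 16, value 17 + 14 + 15 = 46.
Best is crate B, crate G, crate F, and crate A with total value 49.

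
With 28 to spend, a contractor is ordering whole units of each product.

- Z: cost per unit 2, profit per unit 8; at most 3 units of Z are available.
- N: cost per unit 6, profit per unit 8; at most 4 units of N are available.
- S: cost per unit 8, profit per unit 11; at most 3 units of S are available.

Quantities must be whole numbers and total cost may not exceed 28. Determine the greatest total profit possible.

54

Z has the best ratio (8/2); taking only Z gives at most 3×8 = 24 (stopped by the supply cap of 3).
Mixing does better — 3×Z, 1×N, and 2×S: cost 28 ≤ 28, profit 3·8 + 1·8 + 2·11 = 54.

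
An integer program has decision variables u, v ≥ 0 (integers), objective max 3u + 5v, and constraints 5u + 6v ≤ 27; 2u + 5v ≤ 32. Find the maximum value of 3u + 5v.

Relaxing integrality, the LP optimum is 22.50 at (u,v) = (0, 4.5), which is not an integer point.
(u,v)=(0,4): 5·0+6·4=24≤27, 2·0+5·4=20≤32, objective 20.
(u,v)=(1,3): 5·1+6·3=23≤27, 2·1+5·3=17≤32, objective 18.
(u,v)=(0,3): 5·0+6·3=18≤27, 2·0+5·3=15≤32, objective 15.
Maximum is 20 at (u,v)=(0,4).

20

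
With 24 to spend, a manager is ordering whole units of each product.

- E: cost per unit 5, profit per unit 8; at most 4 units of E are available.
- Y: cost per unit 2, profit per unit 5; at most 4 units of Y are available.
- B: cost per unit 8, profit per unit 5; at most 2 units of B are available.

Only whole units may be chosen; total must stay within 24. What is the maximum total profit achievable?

This is a bounded integer knapsack.
Take 3×E and 4×Y: cost 23 ≤ 24, profit 3·8 + 4·5 = 44.
Y has the best ratio (5/2) and is taken to its limit of 4; remaining capacity is filled optimally with the others.

44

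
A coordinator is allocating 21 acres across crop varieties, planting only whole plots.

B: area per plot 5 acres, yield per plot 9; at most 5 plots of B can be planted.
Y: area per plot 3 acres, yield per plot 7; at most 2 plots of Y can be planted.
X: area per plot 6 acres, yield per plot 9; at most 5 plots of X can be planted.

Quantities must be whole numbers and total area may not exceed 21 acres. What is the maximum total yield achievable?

41

3×B and 2×Y: area 21 ≤ 21, yield 3·9 + 2·7 = 41.
3×B and 1×X: area 21 ≤ 21, yield 3·9 + 1·9 = 36.
Best is 41.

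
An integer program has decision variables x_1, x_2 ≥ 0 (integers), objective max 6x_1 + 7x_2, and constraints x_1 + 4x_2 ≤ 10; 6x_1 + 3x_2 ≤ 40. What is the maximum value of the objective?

Relaxing integrality, the LP optimum is 43.81 at (x_1,x_2) = (6.19, 0.952), which is not an integer point.
(x_1,x_2)=(6,1): 1·6+4·1=10≤10, 6·6+3·1=39≤40, objective 43.
(x_1,x_2)=(5,1): 1·5+4·1=9≤10, 6·5+3·1=33≤40, objective 37.
(x_1,x_2)=(6,0): 1·6+4·0=6≤10, 6·6+3·0=36≤40, objective 36.
No feasible integer point exceeds 43.

43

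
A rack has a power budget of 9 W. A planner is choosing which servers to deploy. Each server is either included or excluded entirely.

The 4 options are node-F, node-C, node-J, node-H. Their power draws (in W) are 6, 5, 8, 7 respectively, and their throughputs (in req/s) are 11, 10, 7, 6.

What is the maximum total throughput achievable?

11

This is an integer program with binary decision variables.
Allowing fractional choices, the relaxed optimum would be about 17.3, but servers are indivisible.
node-F: power draw 6 ≤ 9, throughput 11.
node-J: power draw 8 ≤ 9, throughput 7.
node-C: power draw 5 ≤ 9, throughput 10.
Best is node-F with total throughput 11.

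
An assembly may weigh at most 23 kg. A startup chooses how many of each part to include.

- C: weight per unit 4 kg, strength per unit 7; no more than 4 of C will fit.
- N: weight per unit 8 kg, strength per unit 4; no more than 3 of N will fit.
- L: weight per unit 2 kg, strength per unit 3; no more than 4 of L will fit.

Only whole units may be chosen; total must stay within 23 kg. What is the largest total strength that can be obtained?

C has the best ratio (7/4); taking only C gives at most 4×7 = 28 (stopped by the supply cap of 4).
Mixing does better — 4×C and 3×L: weight 22 ≤ 23, strength 4·7 + 3·3 = 37.

37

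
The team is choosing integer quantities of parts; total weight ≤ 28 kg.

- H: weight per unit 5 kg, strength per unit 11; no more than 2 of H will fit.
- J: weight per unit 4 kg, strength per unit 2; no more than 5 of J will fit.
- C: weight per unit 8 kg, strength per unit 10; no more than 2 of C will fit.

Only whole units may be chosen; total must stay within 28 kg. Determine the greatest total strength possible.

This is a bounded integer knapsack.
H has the best ratio (11/5); taking only H gives at most 2×11 = 22 (stopped by the supply cap of 2).
Mixing does better — 2×H and 2×C: weight 26 ≤ 28, strength 2·11 + 2·10 = 42.

42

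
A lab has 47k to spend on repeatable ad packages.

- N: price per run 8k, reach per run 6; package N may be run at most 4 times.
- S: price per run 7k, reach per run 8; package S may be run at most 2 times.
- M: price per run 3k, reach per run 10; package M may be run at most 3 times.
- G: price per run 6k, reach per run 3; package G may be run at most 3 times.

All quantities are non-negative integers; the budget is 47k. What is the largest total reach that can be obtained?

M has the best ratio (10/3); taking only M gives at most 3×10 = 30 (stopped by the supply cap of 3).
Mixing does better — 3×N, 2×S, and 3×M: price 47 ≤ 47, reach 3·6 + 2·8 + 3·10 = 64.

64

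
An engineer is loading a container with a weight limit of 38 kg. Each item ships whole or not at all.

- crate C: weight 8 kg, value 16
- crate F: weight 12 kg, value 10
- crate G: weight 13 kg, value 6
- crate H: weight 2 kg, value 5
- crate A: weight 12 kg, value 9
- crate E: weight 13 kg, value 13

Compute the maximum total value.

44

This is an integer program with binary decision variables.
Take crate C, crate F, crate H, and crate E: weight 8 + 12 + 2 + 13 = 35 ≤ 38, value 16 + 10 + 5 + 13 = 44.
No other feasible combination does better.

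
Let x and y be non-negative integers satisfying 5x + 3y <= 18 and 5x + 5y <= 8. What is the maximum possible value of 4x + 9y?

(x,y)=(0,1): 5·0+3·1=3≤18, 5·0+5·1=5≤8, objective 9.
(x,y)=(1,0): 5·1+3·0=5≤18, 5·1+5·0=5≤8, objective 4.
(x,y)=(0,0): 5·0+3·0=0≤18, 5·0+5·0=0≤8, objective 0.
The best lattice point is (0,1), giving 9.

9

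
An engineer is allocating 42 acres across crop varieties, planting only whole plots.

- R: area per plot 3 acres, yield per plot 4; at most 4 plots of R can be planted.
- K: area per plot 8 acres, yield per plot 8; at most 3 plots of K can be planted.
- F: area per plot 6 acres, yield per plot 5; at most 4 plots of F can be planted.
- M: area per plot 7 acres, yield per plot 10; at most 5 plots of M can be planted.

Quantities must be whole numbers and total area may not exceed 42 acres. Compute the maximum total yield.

58

2×R and 5×M: area 41 ≤ 42, yield 2·4 + 5·10 = 58.
2×R, 1×K, and 4×M: area 42 ≤ 42, yield 2·4 + 1·8 + 4·10 = 56.
Best is 58.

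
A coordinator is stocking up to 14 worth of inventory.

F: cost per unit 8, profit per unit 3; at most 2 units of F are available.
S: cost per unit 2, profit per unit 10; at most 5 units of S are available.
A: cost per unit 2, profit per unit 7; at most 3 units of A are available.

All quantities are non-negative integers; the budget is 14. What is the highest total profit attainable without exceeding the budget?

64

5×S and 2×A: cost 14 ≤ 14, profit 5·10 + 2·7 = 64.
4×S and 3×A: cost 14 ≤ 14, profit 4·10 + 3·7 = 61.
Best is 64.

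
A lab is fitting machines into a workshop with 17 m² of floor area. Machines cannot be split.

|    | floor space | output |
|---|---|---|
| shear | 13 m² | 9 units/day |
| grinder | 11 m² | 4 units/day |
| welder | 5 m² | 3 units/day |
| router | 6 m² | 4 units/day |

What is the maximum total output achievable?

9

Take shear: floor space 13 ≤ 17, output 9.
No other feasible combination does better.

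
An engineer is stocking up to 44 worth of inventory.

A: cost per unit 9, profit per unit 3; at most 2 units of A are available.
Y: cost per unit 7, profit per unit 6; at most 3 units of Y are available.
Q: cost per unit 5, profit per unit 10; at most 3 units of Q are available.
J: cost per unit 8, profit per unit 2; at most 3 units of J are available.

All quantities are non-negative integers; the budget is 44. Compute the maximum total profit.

50

Q has the best ratio (10/5); taking only Q gives at most 3×10 = 30 (stopped by the supply cap of 3).
Mixing does better — 3×Y, 3×Q, and 1×J: cost 44 ≤ 44, profit 3·6 + 3·10 + 1·2 = 50.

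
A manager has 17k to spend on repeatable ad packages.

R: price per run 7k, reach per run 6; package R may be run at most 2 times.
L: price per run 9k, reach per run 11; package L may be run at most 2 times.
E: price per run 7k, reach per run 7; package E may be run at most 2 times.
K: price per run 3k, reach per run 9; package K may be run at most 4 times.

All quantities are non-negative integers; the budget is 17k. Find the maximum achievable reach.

36

1×E and 3×K: price 16 ≤ 17, reach 1·7 + 3·9 = 34.
4×K: price 12 ≤ 17, reach 4·9 = 36.
Best is 36.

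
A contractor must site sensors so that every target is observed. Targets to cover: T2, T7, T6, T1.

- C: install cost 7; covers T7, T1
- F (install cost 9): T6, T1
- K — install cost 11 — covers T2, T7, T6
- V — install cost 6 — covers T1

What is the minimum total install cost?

17

This is a weighted set-cover instance.
Choose K and V: together they cover T2, T7, T6, T1 — every target.
Total install cost: 11 + 6 = 17.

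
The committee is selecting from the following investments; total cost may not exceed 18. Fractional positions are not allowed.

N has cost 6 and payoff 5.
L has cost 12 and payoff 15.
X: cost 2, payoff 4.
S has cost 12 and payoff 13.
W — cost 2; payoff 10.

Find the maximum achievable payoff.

29

This is a 0-1 knapsack instance.
Allowing fractional choices, the relaxed optimum would be about 31.2, but investments are indivisible.
L + X + W: cost 12 + 2 + 2 = 16 ≤ 18, payoff 15 + 4 + 10 = 29.
X + S + W: cost 2 + 12 + 2 = 16 ≤ 18, payoff 4 + 13 + 10 = 27.
L + W: cost 12 + 2 = 14 ≤ 18, payoff 15 + 10 = 25.
Best is L, X, and W with total payoff 29.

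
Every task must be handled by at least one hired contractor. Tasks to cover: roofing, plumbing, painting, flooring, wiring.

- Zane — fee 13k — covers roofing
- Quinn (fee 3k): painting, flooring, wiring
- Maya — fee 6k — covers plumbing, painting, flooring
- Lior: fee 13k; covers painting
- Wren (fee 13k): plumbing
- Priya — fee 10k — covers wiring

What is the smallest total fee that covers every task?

Choose Zane, Quinn, and Maya: together they cover roofing, plumbing, painting, flooring, wiring — every task.
Total fee: 13 + 3 + 6 = 22.
No cover costs less than 22.

22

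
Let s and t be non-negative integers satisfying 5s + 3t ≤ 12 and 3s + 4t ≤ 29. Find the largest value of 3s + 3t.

12

(s,t)=(0,4) is feasible, giving 12.
(s,t)=(0,3) is feasible, giving 9.
Maximum is 12 at (s,t)=(0,4).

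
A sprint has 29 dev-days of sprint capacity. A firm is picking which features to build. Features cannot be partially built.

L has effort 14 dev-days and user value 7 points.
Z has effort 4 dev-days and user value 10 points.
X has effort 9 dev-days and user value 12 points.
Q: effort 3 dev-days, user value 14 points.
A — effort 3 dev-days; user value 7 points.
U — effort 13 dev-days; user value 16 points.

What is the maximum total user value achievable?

52

Z + Q + A + U: effort 4 + 3 + 3 + 13 = 23 ≤ 29, user value 10 + 14 + 7 + 16 = 47.
X + Q + A + U: effort 9 + 3 + 3 + 13 = 28 ≤ 29, user value 12 + 14 + 7 + 16 = 49.
Z + X + Q + U: effort 4 + 9 + 3 + 13 = 29 ≤ 29, user value 10 + 12 + 14 + 16 = 52.
Best is Z, X, Q, and U with total user value 52.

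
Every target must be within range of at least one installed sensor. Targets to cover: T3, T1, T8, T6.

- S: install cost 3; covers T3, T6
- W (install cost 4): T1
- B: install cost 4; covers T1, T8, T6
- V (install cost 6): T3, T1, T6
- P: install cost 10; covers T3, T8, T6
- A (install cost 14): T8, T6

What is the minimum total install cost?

7

Choose S and B: together they cover T3, T1, T8, T6 — every target.
Total install cost: 3 + 4 = 7.
No cover costs less than 7.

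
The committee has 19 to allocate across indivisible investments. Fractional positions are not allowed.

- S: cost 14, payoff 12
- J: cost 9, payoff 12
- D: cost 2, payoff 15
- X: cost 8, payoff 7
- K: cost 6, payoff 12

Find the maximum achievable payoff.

39

Take J, D, and K: cost 9 + 2 + 6 = 17 ≤ 19, payoff 12 + 15 + 12 = 39.
No other feasible combination does better.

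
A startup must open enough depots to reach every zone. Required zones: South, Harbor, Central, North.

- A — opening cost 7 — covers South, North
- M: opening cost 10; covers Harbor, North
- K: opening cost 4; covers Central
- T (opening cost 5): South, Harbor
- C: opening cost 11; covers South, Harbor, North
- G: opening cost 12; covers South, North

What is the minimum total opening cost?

The greedy cost-per-new-zone heuristic would pick T, K, and A for 16, but a cheaper cover exists.
Choose K and C: together they cover South, Harbor, Central, North — every zone.
Total opening cost: 4 + 11 = 15.
No cover costs less than 15.

15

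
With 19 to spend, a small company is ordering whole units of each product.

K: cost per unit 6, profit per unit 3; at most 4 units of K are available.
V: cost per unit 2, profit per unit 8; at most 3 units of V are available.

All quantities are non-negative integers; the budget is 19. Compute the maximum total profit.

30

V has the best ratio (8/2); taking only V gives at most 3×8 = 24 (stopped by the supply cap of 3).
Mixing does better — 2×K and 3×V: cost 18 ≤ 19, profit 2·3 + 3·8 = 30.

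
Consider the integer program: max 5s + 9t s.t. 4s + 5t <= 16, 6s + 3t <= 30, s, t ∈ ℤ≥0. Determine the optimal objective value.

27

Relaxing integrality, the LP optimum is 28.80 at (s,t) = (0, 3.2), which is not an integer point.
(s,t)=(0,3) is feasible, giving 27.
(s,t)=(1,2) is feasible, giving 23.
(s,t)=(0,2) is feasible, giving 18.
No feasible integer point exceeds 27.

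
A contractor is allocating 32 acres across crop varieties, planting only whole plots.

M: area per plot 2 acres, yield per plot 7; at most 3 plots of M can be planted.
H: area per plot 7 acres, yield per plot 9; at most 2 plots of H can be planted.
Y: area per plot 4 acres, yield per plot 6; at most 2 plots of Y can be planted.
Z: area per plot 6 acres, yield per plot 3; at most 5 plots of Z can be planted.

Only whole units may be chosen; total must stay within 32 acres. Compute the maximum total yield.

This is a bounded integer knapsack.
3×M, 2×H, 1×Y, and 1×Z: area 30 ≤ 32, yield 3·7 + 2·9 + 1·6 + 1·3 = 48.
3×M, 2×H, and 2×Y: area 28 ≤ 32, yield 3·7 + 2·9 + 2·6 = 51.
Best is 51.

51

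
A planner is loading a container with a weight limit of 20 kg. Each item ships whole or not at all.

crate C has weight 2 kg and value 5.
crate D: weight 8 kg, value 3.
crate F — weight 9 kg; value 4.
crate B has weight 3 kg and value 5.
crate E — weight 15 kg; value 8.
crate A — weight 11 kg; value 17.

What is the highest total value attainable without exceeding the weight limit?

27

Treat it as a binary knapsack problem.
Take crate C, crate B, and crate A: weight 2 + 3 + 11 = 16 ≤ 20, value 5 + 5 + 17 = 27.
No other feasible combination does better.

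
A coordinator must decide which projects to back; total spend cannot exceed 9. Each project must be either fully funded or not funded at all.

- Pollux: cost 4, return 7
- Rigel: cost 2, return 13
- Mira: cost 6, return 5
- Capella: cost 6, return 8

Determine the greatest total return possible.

21

This is a 0-1 knapsack instance.
Pollux + Rigel: cost 4 + 2 = 6 ≤ 9, return 7 + 13 = 20.
Rigel + Capella: cost 2 + 6 = 8 ≤ 9, return 13 + 8 = 21.
Best is Rigel and Capella with total return 21.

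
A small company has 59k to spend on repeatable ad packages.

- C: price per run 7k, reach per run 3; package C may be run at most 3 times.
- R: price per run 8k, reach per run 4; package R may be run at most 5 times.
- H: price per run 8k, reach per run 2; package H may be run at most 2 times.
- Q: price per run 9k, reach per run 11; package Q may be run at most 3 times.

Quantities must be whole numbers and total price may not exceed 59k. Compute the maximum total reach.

49

Take 4×R and 3×Q: price 59 ≤ 59, reach 4·4 + 3·11 = 49.
Q has the best ratio (11/9) and is taken to its limit of 3; remaining capacity is filled optimally with the others.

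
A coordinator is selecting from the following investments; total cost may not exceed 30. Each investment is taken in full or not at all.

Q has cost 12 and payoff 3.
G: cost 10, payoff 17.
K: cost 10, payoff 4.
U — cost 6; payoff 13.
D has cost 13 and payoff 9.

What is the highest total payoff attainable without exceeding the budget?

This is a 0-1 knapsack instance.
Allowing fractional choices, the relaxed optimum would be about 39.4, but investments are indivisible.
Q + G + U: cost 12 + 10 + 6 = 28 ≤ 30, payoff 3 + 17 + 13 = 33.
G + U + D: cost 10 + 6 + 13 = 29 ≤ 30, payoff 17 + 13 + 9 = 39.
G + K + U: cost 10 + 10 + 6 = 26 ≤ 30, payoff 17 + 4 + 13 = 34.
Best is G, U, and D with total payoff 39.

39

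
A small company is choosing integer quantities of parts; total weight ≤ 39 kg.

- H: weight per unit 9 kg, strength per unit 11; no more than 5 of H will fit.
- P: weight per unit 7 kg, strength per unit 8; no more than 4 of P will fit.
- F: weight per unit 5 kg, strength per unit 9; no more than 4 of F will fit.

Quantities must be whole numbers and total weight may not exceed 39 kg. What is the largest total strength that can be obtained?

Take 2×H and 4×F: weight 38 ≤ 39, strength 2·11 + 4·9 = 58.
F has the best ratio (9/5) and is taken to its limit of 4; remaining capacity is filled optimally with the others.

58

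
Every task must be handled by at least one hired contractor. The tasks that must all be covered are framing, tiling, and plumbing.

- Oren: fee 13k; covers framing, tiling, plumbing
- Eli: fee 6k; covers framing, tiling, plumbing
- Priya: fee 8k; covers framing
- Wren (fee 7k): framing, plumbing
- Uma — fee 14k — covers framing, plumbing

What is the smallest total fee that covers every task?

This is a weighted set-cover instance.
Eli alone covers framing, tiling, plumbing — every task.
Total fee: 6.
No cover costs less than 6.

6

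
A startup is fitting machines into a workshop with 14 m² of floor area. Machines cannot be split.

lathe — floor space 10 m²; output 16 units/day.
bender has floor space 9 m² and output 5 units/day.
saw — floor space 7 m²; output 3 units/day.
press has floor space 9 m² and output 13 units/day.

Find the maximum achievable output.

Treat it as a binary knapsack problem.
lathe: floor space 10 ≤ 14, output 16.
press: floor space 9 ≤ 14, output 13.
Best is lathe with total output 16.

16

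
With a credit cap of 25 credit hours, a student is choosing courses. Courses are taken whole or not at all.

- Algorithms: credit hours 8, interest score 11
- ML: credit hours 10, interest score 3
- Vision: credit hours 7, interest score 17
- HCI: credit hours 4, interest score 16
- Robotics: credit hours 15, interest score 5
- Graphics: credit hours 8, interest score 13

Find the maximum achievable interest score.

46

Algorithms + Vision + HCI: credit hours 8 + 7 + 4 = 19 ≤ 25, interest score 11 + 17 + 16 = 44.
Algorithms + Vision + Graphics: credit hours 8 + 7 + 8 = 23 ≤ 25, interest score 11 + 17 + 13 = 41.
Vision + HCI + Graphics: credit hours 7 + 4 + 8 = 19 ≤ 25, interest score 17 + 16 + 13 = 46.
Best is Vision, HCI, and Graphics with total interest score 46.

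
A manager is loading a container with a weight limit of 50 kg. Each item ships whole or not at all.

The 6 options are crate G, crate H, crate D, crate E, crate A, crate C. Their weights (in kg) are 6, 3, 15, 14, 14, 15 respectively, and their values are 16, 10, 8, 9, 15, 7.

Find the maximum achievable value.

This is a 0-1 knapsack instance.
Take crate G, crate H, crate E, and crate A: weight 6 + 3 + 14 + 14 = 37 ≤ 50, value 16 + 10 + 9 + 15 = 50.
No other feasible combination does better.

50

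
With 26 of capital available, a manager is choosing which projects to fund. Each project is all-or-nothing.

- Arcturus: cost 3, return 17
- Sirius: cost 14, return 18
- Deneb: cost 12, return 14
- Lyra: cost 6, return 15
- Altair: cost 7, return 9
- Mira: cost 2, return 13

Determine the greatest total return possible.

Allowing fractional choices, the relaxed optimum would be about 64.3, but projects are indivisible.
Arcturus + Sirius + Lyra + Mira: cost 3 + 14 + 6 + 2 = 25 ≤ 26, return 17 + 18 + 15 + 13 = 63.
Arcturus + Sirius + Altair + Mira: cost 3 + 14 + 7 + 2 = 26 ≤ 26, return 17 + 18 + 9 + 13 = 57.
Arcturus + Deneb + Lyra + Mira: cost 3 + 12 + 6 + 2 = 23 ≤ 26, return 17 + 14 + 15 + 13 = 59.
Best is Arcturus, Sirius, Lyra, and Mira with total return 63.

63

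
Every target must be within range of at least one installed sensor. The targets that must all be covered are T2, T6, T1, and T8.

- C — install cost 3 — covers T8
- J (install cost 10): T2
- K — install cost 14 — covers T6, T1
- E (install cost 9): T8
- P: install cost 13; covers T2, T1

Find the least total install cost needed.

27

This is a weighted set-cover instance.
The greedy cost-per-new-target heuristic would pick C, P, and K for 30, but a cheaper cover exists.
Choose C, J, and K: together they cover T2, T6, T1, T8 — every target.
Total install cost: 3 + 10 + 14 = 27.
No cover costs less than 27.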